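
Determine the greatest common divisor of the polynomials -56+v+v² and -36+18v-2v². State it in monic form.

1

Repeated division with remainder:
  v²+v-56 = (-1/2)(-2v²+18v-36) + (10v-74)
  -2v²+18v-36 = (-(1/5)v+8/25)(10v-74) + (-308/25)
  10v-74 = (-(125/154)v+925/154)(-308/25) + (0)
The last nonzero remainder is the constant -308/25, so the polynomials are coprime and gcd = 1.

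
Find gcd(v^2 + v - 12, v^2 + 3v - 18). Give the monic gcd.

v - 3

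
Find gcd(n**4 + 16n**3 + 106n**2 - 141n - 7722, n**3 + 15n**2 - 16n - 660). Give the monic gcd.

n**2 + 5n - 66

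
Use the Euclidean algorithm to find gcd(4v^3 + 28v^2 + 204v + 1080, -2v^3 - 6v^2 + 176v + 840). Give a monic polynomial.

By polynomial division,
  4v^3 + 28v^2 + 204v + 1080 = (-2)(-2v^3 - 6v^2 + 176v + 840) + (16v^2 + 556v + 2760)
  -2v^3 - 6v^2 + 176v + 840 = (-(1/8)v + 127/32)(16v^2 + 556v + 2760) + (-(13485/8)v - 40455/4)
  16v^2 + 556v + 2760 = (-(128/13485)v - 736/2697)(-(13485/8)v - 40455/4) + (0)
Last nonzero remainder: -(13485/8)v - 40455/4. Dividing through by -13485/8 gives the monic gcd v + 6.

v + 6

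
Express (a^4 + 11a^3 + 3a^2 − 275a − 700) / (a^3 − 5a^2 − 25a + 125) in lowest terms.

By polynomial division,
  a^4 + 11a^3 + 3a^2 − 275a − 700 = (a + 16)(a^3 − 5a^2 − 25a + 125) + (108a^2 − 2700)
  a^3 − 5a^2 − 25a + 125 = ((1/108)a − 5/108)(108a^2 − 2700) + (0)
Last nonzero remainder: 108a^2 − 2700. Dividing through by 108 gives the monic gcd a^2 − 25.
Cancel a^2 − 25 from numerator and denominator to get the reduced form.

(a^2 + 11a + 28)/(a − 5)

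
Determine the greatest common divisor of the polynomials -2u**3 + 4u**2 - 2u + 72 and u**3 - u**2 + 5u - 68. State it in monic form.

By polynomial division,
  -2u**3 + 4u**2 - 2u + 72 = (-2)(u**3 - u**2 + 5u - 68) + (2u**2 + 8u - 64)
  u**3 - u**2 + 5u - 68 = ((1/2)u - 5/2)(2u**2 + 8u - 64) + (57u - 228)
  2u**2 + 8u - 64 = ((2/57)u + 16/57)(57u - 228) + (0)
Last nonzero remainder: 57u - 228. Dividing through by 57 gives the monic gcd u - 4.

u - 4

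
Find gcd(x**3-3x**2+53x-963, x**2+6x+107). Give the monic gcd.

By polynomial division,
  x**3-3x**2+53x-963 = (x-9)(x**2+6x+107) + (0)
The last nonzero remainder x**2+6x+107 is already monic.

x**2+6x+107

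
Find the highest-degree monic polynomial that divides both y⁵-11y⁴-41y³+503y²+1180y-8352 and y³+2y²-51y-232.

Euclidean algorithm in ℚ[y]:
  y⁵-11y⁴-41y³+503y²+1180y-8352 = (y²-13y+36)(y³+2y²-51y-232) + (0)
The last nonzero remainder y³+2y²-51y-232 is already monic.

y³+2y²-51y-232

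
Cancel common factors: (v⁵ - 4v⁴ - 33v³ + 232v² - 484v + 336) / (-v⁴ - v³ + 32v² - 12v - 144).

(-v³ - 3v² + 24v - 28)/(v² + 8v + 12)

Repeated division with remainder:
  v⁵ - 4v⁴ - 33v³ + 232v² - 484v + 336 = (-v + 5)(-v⁴ - v³ + 32v² - 12v - 144) + (4v³ + 60v² - 568v + 1056)
  -v⁴ - v³ + 32v² - 12v - 144 = (-(1/4)v + 7/2)(4v³ + 60v² - 568v + 1056) + (-320v² + 2240v - 3840)
  4v³ + 60v² - 568v + 1056 = (-(1/80)v - 11/40)(-320v² + 2240v - 3840) + (0)
Last nonzero remainder: -320v² + 2240v - 3840. Dividing through by -320 gives the monic gcd v² - 7v + 12.
Cancel v² - 7v + 12 from numerator and denominator to get the reduced form.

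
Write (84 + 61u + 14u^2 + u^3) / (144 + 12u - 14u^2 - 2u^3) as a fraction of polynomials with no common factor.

Euclidean algorithm in ℚ[u]:
  u^3 + 14u^2 + 61u + 84 = (-1/2)(-2u^3 - 14u^2 + 12u + 144) + (7u^2 + 67u + 156)
  -2u^3 - 14u^2 + 12u + 144 = (-(2/7)u + 36/49)(7u^2 + 67u + 156) + ((360/49)u + 1440/49)
  7u^2 + 67u + 156 = ((343/360)u + 637/120)((360/49)u + 1440/49) + (0)
Last nonzero remainder: (360/49)u + 1440/49. Dividing through by 360/49 gives the monic gcd u + 4.
Cancel u + 4 from numerator and denominator to get the reduced form.

(-21 - 10u - u^2)/(-36 + 6u + 2u^2)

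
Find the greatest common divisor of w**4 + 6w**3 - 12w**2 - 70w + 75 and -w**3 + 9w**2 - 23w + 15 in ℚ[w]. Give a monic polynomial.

w**2 - 4w + 3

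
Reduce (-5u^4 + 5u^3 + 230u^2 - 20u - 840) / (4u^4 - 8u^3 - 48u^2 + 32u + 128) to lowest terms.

By polynomial division,
  -5u^4 + 5u^3 + 230u^2 - 20u - 840 = (-5/4)(4u^4 - 8u^3 - 48u^2 + 32u + 128) + (-5u^3 + 170u^2 + 20u - 680)
  4u^4 - 8u^3 - 48u^2 + 32u + 128 = (-(4/5)u - 128/5)(-5u^3 + 170u^2 + 20u - 680) + (4320u^2 - 17280)
  -5u^3 + 170u^2 + 20u - 680 = (-(1/864)u + 17/432)(4320u^2 - 17280) + (0)
Last nonzero remainder: 4320u^2 - 17280. Dividing through by 4320 gives the monic gcd u^2 - 4.
Cancel u^2 - 4 from numerator and denominator to get the reduced form.

(-5u^2 + 5u + 210)/(4u^2 - 8u - 32)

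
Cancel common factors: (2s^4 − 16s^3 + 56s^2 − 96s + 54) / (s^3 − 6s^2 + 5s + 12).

By polynomial division,
  2s^4 − 16s^3 + 56s^2 − 96s + 54 = (2s − 4)(s^3 − 6s^2 + 5s + 12) + (22s^2 − 100s + 102)
  s^3 − 6s^2 + 5s + 12 = ((1/22)s − 8/121)(22s^2 − 100s + 102) + (−(756/121)s + 2268/121)
  22s^2 − 100s + 102 = (−(1331/378)s + 2057/378)(−(756/121)s + 2268/121) + (0)
Last nonzero remainder: −(756/121)s + 2268/121. Dividing through by −756/121 gives the monic gcd s − 3.
Cancel s − 3 from numerator and denominator to get the reduced form.

(2s^3 − 10s^2 + 26s − 18)/(s^2 − 3s − 4)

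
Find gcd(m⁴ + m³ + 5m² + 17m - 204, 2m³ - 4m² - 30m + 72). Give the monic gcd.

m² + m - 12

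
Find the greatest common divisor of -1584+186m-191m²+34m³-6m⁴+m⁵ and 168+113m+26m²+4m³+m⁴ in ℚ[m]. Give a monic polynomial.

24-m+m²

Apply the Euclidean algorithm:
  m⁵-6m⁴+34m³-191m²+186m-1584 = (m-10)(m⁴+4m³+26m²+113m+168) + (48m³-44m²+1148m+96)
  m⁴+4m³+26m²+113m+168 = ((1/48)m+59/576)(48m³-44m²+1148m+96) + ((949/144)m²-(949/144)m+949/6)
  48m³-44m²+1148m+96 = ((6912/949)m+576/949)((949/144)m²-(949/144)m+949/6) + (0)
Last nonzero remainder: (949/144)m²-(949/144)m+949/6. Dividing through by 949/144 gives the monic gcd m²-m+24.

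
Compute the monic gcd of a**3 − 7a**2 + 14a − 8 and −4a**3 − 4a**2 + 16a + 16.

Euclidean algorithm in ℚ[a]:
  a**3 − 7a**2 + 14a − 8 = (−1/4)(−4a**3 − 4a**2 + 16a + 16) + (−8a**2 + 18a − 4)
  −4a**3 − 4a**2 + 16a + 16 = ((1/2)a + 13/8)(−8a**2 + 18a − 4) + (−(45/4)a + 45/2)
  −8a**2 + 18a − 4 = ((32/45)a − 8/45)(−(45/4)a + 45/2) + (0)
Last nonzero remainder: −(45/4)a + 45/2. Dividing through by −45/4 gives the monic gcd a − 2.

a − 2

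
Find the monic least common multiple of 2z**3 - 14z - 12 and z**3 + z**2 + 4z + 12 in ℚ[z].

z**5 - z**4 - z**3 + z**2 - 36z - 36

Repeated division with remainder:
  2z**3 - 14z - 12 = (2)(z**3 + z**2 + 4z + 12) + (-2z**2 - 22z - 36)
  z**3 + z**2 + 4z + 12 = (-(1/2)z + 5)(-2z**2 - 22z - 36) + (96z + 192)
  -2z**2 - 22z - 36 = (-(1/48)z - 3/16)(96z + 192) + (0)
Last nonzero remainder: 96z + 192. Dividing through by 96 gives the monic gcd z + 2.
Then lcm(f, g) = f·g / gcd(f, g); expanding and making the result monic gives the answer.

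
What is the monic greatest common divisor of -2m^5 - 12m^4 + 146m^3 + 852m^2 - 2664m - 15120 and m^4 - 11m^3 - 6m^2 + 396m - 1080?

Repeated division with remainder:
  -2m^5 - 12m^4 + 146m^3 + 852m^2 - 2664m - 15120 = (-2m - 34)(m^4 - 11m^3 - 6m^2 + 396m - 1080) + (-240m^3 + 1440m^2 + 8640m - 51840)
  m^4 - 11m^3 - 6m^2 + 396m - 1080 = (-(1/240)m + 1/48)(-240m^3 + 1440m^2 + 8640m - 51840) + (0)
Last nonzero remainder: -240m^3 + 1440m^2 + 8640m - 51840. Dividing through by -240 gives the monic gcd m^3 - 6m^2 - 36m + 216.

m^3 - 6m^2 - 36m + 216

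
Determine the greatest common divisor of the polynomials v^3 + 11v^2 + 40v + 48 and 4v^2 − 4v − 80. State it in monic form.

Euclidean algorithm in ℚ[v]:
  v^3 + 11v^2 + 40v + 48 = ((1/4)v + 3)(4v^2 − 4v − 80) + (72v + 288)
  4v^2 − 4v − 80 = ((1/18)v − 5/18)(72v + 288) + (0)
Last nonzero remainder: 72v + 288. Dividing through by 72 gives the monic gcd v + 4.

v + 4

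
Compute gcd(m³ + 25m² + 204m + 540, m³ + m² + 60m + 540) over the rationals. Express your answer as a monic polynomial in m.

By polynomial division,
  m³ + 25m² + 204m + 540 = (m³ + m² + 60m + 540) + (24m² + 144m)
  m³ + m² + 60m + 540 = ((1/24)m - 5/24)(24m² + 144m) + (90m + 540)
  24m² + 144m = ((4/15)m)(90m + 540) + (0)
Last nonzero remainder: 90m + 540. Dividing through by 90 gives the monic gcd m + 6.

m + 6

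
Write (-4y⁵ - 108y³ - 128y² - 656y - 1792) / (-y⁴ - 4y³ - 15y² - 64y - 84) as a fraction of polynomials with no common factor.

(4y² - 4y + 64)/(y + 3)

Repeated division with remainder:
  -4y⁵ - 108y³ - 128y² - 656y - 1792 = (4y - 16)(-y⁴ - 4y³ - 15y² - 64y - 84) + (-112y³ - 112y² - 1344y - 3136)
  -y⁴ - 4y³ - 15y² - 64y - 84 = ((1/112)y + 3/112)(-112y³ - 112y² - 1344y - 3136) + (0)
Last nonzero remainder: -112y³ - 112y² - 1344y - 3136. Dividing through by -112 gives the monic gcd y³ + y² + 12y + 28.
Cancel y³ + y² + 12y + 28 from numerator and denominator to get the reduced form.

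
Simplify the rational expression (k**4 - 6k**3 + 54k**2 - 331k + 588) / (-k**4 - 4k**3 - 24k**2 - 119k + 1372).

(-k + 3)/(k + 7)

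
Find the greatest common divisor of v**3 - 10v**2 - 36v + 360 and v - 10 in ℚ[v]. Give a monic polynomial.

v - 10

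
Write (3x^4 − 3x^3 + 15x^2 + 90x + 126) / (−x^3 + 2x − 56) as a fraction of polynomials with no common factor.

(−3x^2 − 9x − 9)/(x + 4)

By polynomial division,
  3x^4 − 3x^3 + 15x^2 + 90x + 126 = (−3x + 3)(−x^3 + 2x − 56) + (21x^2 − 84x + 294)
  −x^3 + 2x − 56 = (−(1/21)x − 4/21)(21x^2 − 84x + 294) + (0)
Last nonzero remainder: 21x^2 − 84x + 294. Dividing through by 21 gives the monic gcd x^2 − 4x + 14.
Cancel x^2 − 4x + 14 from numerator and denominator to get the reduced form.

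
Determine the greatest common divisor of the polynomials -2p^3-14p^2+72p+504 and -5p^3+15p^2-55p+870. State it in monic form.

Euclidean algorithm in ℚ[p]:
  -2p^3-14p^2+72p+504 = (2/5)(-5p^3+15p^2-55p+870) + (-20p^2+94p+156)
  -5p^3+15p^2-55p+870 = ((1/4)p+17/40)(-20p^2+94p+156) + (-(2679/20)p+8037/10)
  -20p^2+94p+156 = ((400/2679)p+520/2679)(-(2679/20)p+8037/10) + (0)
Last nonzero remainder: -(2679/20)p+8037/10. Dividing through by -2679/20 gives the monic gcd p-6.

p-6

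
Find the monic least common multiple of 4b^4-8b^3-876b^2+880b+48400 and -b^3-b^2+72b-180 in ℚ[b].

b^6-11b^5-183b^4+2155b^3+6178b^2-104940b+217800

Repeated division with remainder:
  4b^4-8b^3-876b^2+880b+48400 = (-4b+12)(-b^3-b^2+72b-180) + (-576b^2-704b+50560)
  -b^3-b^2+72b-180 = ((1/576)b-1/2592)(-576b^2-704b+50560) + (-(1300/81)b-13000/81)
  -576b^2-704b+50560 = ((11664/325)b-102384/325)(-(1300/81)b-13000/81) + (0)
Last nonzero remainder: -(1300/81)b-13000/81. Dividing through by -1300/81 gives the monic gcd b+10.
Then lcm(f, g) = f·g / gcd(f, g); expanding and making the result monic gives the answer.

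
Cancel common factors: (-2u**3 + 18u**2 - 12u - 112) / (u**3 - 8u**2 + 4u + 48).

Apply the Euclidean algorithm:
  -2u**3 + 18u**2 - 12u - 112 = (-2)(u**3 - 8u**2 + 4u + 48) + (2u**2 - 4u - 16)
  u**3 - 8u**2 + 4u + 48 = ((1/2)u - 3)(2u**2 - 4u - 16) + (0)
Last nonzero remainder: 2u**2 - 4u - 16. Dividing through by 2 gives the monic gcd u**2 - 2u - 8.
Cancel u**2 - 2u - 8 from numerator and denominator to get the reduced form.

(-2u + 14)/(u - 6)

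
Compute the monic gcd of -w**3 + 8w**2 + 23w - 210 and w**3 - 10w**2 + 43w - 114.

Repeated division with remainder:
  -w**3 + 8w**2 + 23w - 210 = (-1)(w**3 - 10w**2 + 43w - 114) + (-2w**2 + 66w - 324)
  w**3 - 10w**2 + 43w - 114 = (-(1/2)w - 23/2)(-2w**2 + 66w - 324) + (640w - 3840)
  -2w**2 + 66w - 324 = (-(1/320)w + 27/320)(640w - 3840) + (0)
Last nonzero remainder: 640w - 3840. Dividing through by 640 gives the monic gcd w - 6.

w - 6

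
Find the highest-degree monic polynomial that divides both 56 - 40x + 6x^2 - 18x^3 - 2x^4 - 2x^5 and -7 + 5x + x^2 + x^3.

-7 + 5x + x^2 + x^3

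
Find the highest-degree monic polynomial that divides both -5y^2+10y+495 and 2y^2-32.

1

By polynomial division,
  -5y^2+10y+495 = (-5/2)(2y^2-32) + (10y+415)
  2y^2-32 = ((1/5)y-83/10)(10y+415) + (6825/2)
  10y+415 = ((4/1365)y+166/1365)(6825/2) + (0)
The last nonzero remainder is the constant 6825/2, so the polynomials are coprime and gcd = 1.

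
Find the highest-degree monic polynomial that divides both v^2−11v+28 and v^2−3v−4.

Repeated division with remainder:
  v^2−11v+28 = (v^2−3v−4) + (−8v+32)
  v^2−3v−4 = (−(1/8)v−1/8)(−8v+32) + (0)
Last nonzero remainder: −8v+32. Dividing through by −8 gives the monic gcd v−4.

v−4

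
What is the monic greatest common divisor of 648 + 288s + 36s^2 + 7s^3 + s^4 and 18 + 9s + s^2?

18 + 9s + s^2

Euclidean algorithm in ℚ[s]:
  s^4 + 7s^3 + 36s^2 + 288s + 648 = (s^2 - 2s + 36)(s^2 + 9s + 18) + (0)
The last nonzero remainder s^2 + 9s + 18 is already monic.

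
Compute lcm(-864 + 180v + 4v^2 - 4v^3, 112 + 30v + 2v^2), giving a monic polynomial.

By polynomial division,
  -4v^3 + 4v^2 + 180v - 864 = (-2v + 32)(2v^2 + 30v + 112) + (-556v - 4448)
  2v^2 + 30v + 112 = (-(1/278)v - 7/278)(-556v - 4448) + (0)
Last nonzero remainder: -556v - 4448. Dividing through by -556 gives the monic gcd v + 8.
Then lcm(f, g) = f·g / gcd(f, g); expanding and making the result monic gives the answer.

1512 - 99v - 52v^2 + 6v^3 + v^4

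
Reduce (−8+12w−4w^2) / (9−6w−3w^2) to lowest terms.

(−8+4w)/(9+3w)

Apply the Euclidean algorithm:
  −4w^2+12w−8 = (4/3)(−3w^2−6w+9) + (20w−20)
  −3w^2−6w+9 = (−(3/20)w−9/20)(20w−20) + (0)
Last nonzero remainder: 20w−20. Dividing through by 20 gives the monic gcd w−1.
Cancel w−1 from numerator and denominator to get the reduced form.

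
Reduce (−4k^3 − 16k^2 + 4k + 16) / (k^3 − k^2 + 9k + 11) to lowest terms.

(−4k^2 − 12k + 16)/(k^2 − 2k + 11)

Repeated division with remainder:
  −4k^3 − 16k^2 + 4k + 16 = (−4)(k^3 − k^2 + 9k + 11) + (−20k^2 + 40k + 60)
  k^3 − k^2 + 9k + 11 = (−(1/20)k − 1/20)(−20k^2 + 40k + 60) + (14k + 14)
  −20k^2 + 40k + 60 = (−(10/7)k + 30/7)(14k + 14) + (0)
Last nonzero remainder: 14k + 14. Dividing through by 14 gives the monic gcd k + 1.
Cancel k + 1 from numerator and denominator to get the reduced form.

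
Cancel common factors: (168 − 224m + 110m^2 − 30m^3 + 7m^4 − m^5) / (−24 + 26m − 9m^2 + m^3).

Repeated division with remainder:
  −m^5 + 7m^4 − 30m^3 + 110m^2 − 224m + 168 = (−m^2 − 2m − 22)(m^3 − 9m^2 + 26m − 24) + (−60m^2 + 300m − 360)
  m^3 − 9m^2 + 26m − 24 = (−(1/60)m + 1/15)(−60m^2 + 300m − 360) + (0)
Last nonzero remainder: −60m^2 + 300m − 360. Dividing through by −60 gives the monic gcd m^2 − 5m + 6.
Cancel m^2 − 5m + 6 from numerator and denominator to get the reduced form.

(28 − 14m + 2m^2 − m^3)/(−4 + m)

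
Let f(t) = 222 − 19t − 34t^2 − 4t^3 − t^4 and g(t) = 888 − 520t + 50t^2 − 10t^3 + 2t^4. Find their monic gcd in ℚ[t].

Apply the Euclidean algorithm:
  −t^4 − 4t^3 − 34t^2 − 19t + 222 = (−1/2)(2t^4 − 10t^3 + 50t^2 − 520t + 888) + (−9t^3 − 9t^2 − 279t + 666)
  2t^4 − 10t^3 + 50t^2 − 520t + 888 = (−(2/9)t + 4/3)(−9t^3 − 9t^2 − 279t + 666) + (0)
Last nonzero remainder: −9t^3 − 9t^2 − 279t + 666. Dividing through by −9 gives the monic gcd t^3 + t^2 + 31t − 74.

−74 + 31t + t^2 + t^3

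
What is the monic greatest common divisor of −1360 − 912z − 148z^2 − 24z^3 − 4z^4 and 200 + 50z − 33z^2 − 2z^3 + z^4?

Repeated division with remainder:
  −4z^4 − 24z^3 − 148z^2 − 912z − 1360 = (−4)(z^4 − 2z^3 − 33z^2 + 50z + 200) + (−32z^3 − 280z^2 − 712z − 560)
  z^4 − 2z^3 − 33z^2 + 50z + 200 = (−(1/32)z + 43/128)(−32z^3 − 280z^2 − 712z − 560) + ((621/16)z^2 + (4347/16)z + 3105/8)
  −32z^3 − 280z^2 − 712z − 560 = (−(512/621)z − 896/621)((621/16)z^2 + (4347/16)z + 3105/8) + (0)
Last nonzero remainder: (621/16)z^2 + (4347/16)z + 3105/8. Dividing through by 621/16 gives the monic gcd z^2 + 7z + 10.

10 + 7z + z^2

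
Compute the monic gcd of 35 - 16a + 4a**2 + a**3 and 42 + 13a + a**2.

7 + a

Apply the Euclidean algorithm:
  a**3 + 4a**2 - 16a + 35 = (a - 9)(a**2 + 13a + 42) + (59a + 413)
  a**2 + 13a + 42 = ((1/59)a + 6/59)(59a + 413) + (0)
Last nonzero remainder: 59a + 413. Dividing through by 59 gives the monic gcd a + 7.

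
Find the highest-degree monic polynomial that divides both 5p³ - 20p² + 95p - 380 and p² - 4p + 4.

1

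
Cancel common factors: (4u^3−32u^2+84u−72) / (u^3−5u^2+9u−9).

(4u^2−20u+24)/(u^2−2u+3)

Repeated division with remainder:
  4u^3−32u^2+84u−72 = (4)(u^3−5u^2+9u−9) + (−12u^2+48u−36)
  u^3−5u^2+9u−9 = (−(1/12)u+1/12)(−12u^2+48u−36) + (2u−6)
  −12u^2+48u−36 = (−6u+6)(2u−6) + (0)
Last nonzero remainder: 2u−6. Dividing through by 2 gives the monic gcd u−3.
Cancel u−3 from numerator and denominator to get the reduced form.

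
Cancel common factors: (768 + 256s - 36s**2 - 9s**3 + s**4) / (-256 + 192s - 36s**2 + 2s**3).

Apply the Euclidean algorithm:
  s**4 - 9s**3 - 36s**2 + 256s + 768 = ((1/2)s + 9/2)(2s**3 - 36s**2 + 192s - 256) + (30s**2 - 480s + 1920)
  2s**3 - 36s**2 + 192s - 256 = ((1/15)s - 2/15)(30s**2 - 480s + 1920) + (0)
Last nonzero remainder: 30s**2 - 480s + 1920. Dividing through by 30 gives the monic gcd s**2 - 16s + 64.
Cancel s**2 - 16s + 64 from numerator and denominator to get the reduced form.

(12 + 7s + s**2)/(-4 + 2s)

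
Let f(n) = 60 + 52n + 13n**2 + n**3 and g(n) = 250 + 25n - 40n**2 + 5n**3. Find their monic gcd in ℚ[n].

2 + n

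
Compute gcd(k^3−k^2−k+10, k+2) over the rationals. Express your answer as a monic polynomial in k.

k+2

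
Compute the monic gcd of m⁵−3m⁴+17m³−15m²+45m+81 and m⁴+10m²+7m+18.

m²−m+9

Repeated division with remainder:
  m⁵−3m⁴+17m³−15m²+45m+81 = (m−3)(m⁴+10m²+7m+18) + (7m³+8m²+48m+135)
  m⁴+10m²+7m+18 = ((1/7)m−8/49)(7m³+8m²+48m+135) + ((218/49)m²−(218/49)m+1962/49)
  7m³+8m²+48m+135 = ((343/218)m+735/218)((218/49)m²−(218/49)m+1962/49) + (0)
Last nonzero remainder: (218/49)m²−(218/49)m+1962/49. Dividing through by 218/49 gives the monic gcd m²−m+9.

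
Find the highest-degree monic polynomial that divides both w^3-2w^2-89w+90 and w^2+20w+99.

w+9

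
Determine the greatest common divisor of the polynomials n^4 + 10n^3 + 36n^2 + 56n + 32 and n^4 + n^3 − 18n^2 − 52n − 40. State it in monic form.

n^3 + 6n^2 + 12n + 8

Repeated division with remainder:
  n^4 + 10n^3 + 36n^2 + 56n + 32 = (n^4 + n^3 − 18n^2 − 52n − 40) + (9n^3 + 54n^2 + 108n + 72)
  n^4 + n^3 − 18n^2 − 52n − 40 = ((1/9)n − 5/9)(9n^3 + 54n^2 + 108n + 72) + (0)
Last nonzero remainder: 9n^3 + 54n^2 + 108n + 72. Dividing through by 9 gives the monic gcd n^3 + 6n^2 + 12n + 8.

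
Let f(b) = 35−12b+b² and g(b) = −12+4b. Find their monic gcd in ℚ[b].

1

Apply the Euclidean algorithm:
  b²−12b+35 = ((1/4)b−9/4)(4b−12) + (8)
  4b−12 = ((1/2)b−3/2)(8) + (0)
The last nonzero remainder is the constant 8, so the polynomials are coprime and gcd = 1.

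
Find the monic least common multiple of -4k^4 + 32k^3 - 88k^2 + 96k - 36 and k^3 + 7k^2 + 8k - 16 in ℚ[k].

k^6 - 26k^4 + 24k^3 + 169k^2 - 312k + 144

Euclidean algorithm in ℚ[k]:
  -4k^4 + 32k^3 - 88k^2 + 96k - 36 = (-4k + 60)(k^3 + 7k^2 + 8k - 16) + (-476k^2 - 448k + 924)
  k^3 + 7k^2 + 8k - 16 = (-(1/476)k - 103/8092)(-476k^2 - 448k + 924) + ((1225/289)k - 1225/289)
  -476k^2 - 448k + 924 = (-(19652/175)k - 38148/175)((1225/289)k - 1225/289) + (0)
Last nonzero remainder: (1225/289)k - 1225/289. Dividing through by 1225/289 gives the monic gcd k - 1.
Then lcm(f, g) = f·g / gcd(f, g); expanding and making the result monic gives the answer.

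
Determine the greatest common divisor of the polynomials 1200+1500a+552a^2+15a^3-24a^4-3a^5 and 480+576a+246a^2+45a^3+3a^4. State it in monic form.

40+38a+11a^2+a^3

Apply the Euclidean algorithm:
  -3a^5-24a^4+15a^3+552a^2+1500a+1200 = (-a+7)(3a^4+45a^3+246a^2+576a+480) + (-54a^3-594a^2-2052a-2160)
  3a^4+45a^3+246a^2+576a+480 = (-(1/18)a-2/9)(-54a^3-594a^2-2052a-2160) + (0)
Last nonzero remainder: -54a^3-594a^2-2052a-2160. Dividing through by -54 gives the monic gcd a^3+11a^2+38a+40.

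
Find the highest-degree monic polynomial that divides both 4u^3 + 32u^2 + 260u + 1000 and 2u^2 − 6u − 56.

1

By polynomial division,
  4u^3 + 32u^2 + 260u + 1000 = (2u + 22)(2u^2 − 6u − 56) + (504u + 2232)
  2u^2 − 6u − 56 = ((1/252)u − 13/441)(504u + 2232) + (480/49)
  504u + 2232 = ((1029/20)u + 4557/20)(480/49) + (0)
The last nonzero remainder is the constant 480/49, so the polynomials are coprime and gcd = 1.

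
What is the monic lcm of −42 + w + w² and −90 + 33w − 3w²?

Repeated division with remainder:
  w² + w − 42 = (−1/3)(−3w² + 33w − 90) + (12w − 72)
  −3w² + 33w − 90 = (−(1/4)w + 5/4)(12w − 72) + (0)
Last nonzero remainder: 12w − 72. Dividing through by 12 gives the monic gcd w − 6.
Then lcm(f, g) = f·g / gcd(f, g); expanding and making the result monic gives the answer.

210 − 47w − 4w² + w³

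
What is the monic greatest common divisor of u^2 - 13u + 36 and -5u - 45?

By polynomial division,
  u^2 - 13u + 36 = (-(1/5)u + 22/5)(-5u - 45) + (234)
  -5u - 45 = (-(5/234)u - 5/26)(234) + (0)
The last nonzero remainder is the constant 234, so the polynomials are coprime and gcd = 1.

1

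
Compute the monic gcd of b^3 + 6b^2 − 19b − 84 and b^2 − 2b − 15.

b + 3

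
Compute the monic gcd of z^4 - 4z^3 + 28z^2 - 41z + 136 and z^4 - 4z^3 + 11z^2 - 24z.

By polynomial division,
  z^4 - 4z^3 + 28z^2 - 41z + 136 = (z^4 - 4z^3 + 11z^2 - 24z) + (17z^2 - 17z + 136)
  z^4 - 4z^3 + 11z^2 - 24z = ((1/17)z^2 - (3/17)z)(17z^2 - 17z + 136) + (0)
Last nonzero remainder: 17z^2 - 17z + 136. Dividing through by 17 gives the monic gcd z^2 - z + 8.

z^2 - z + 8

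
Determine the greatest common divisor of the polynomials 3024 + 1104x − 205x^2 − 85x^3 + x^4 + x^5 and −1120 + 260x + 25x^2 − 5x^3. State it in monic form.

Euclidean algorithm in ℚ[x]:
  x^5 + x^4 − 85x^3 − 205x^2 + 1104x + 3024 = (−(1/5)x^2 − (6/5)x + 3/5)(−5x^3 + 25x^2 + 260x − 1120) + (−132x^2 − 396x + 3696)
  −5x^3 + 25x^2 + 260x − 1120 = ((5/132)x − 10/33)(−132x^2 − 396x + 3696) + (0)
Last nonzero remainder: −132x^2 − 396x + 3696. Dividing through by −132 gives the monic gcd x^2 + 3x − 28.

−28 + 3x + x^2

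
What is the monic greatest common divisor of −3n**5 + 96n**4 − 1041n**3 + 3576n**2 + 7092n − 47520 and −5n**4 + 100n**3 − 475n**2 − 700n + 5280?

n**3 − 16n**2 + 31n + 264

Repeated division with remainder:
  −3n**5 + 96n**4 − 1041n**3 + 3576n**2 + 7092n − 47520 = ((3/5)n − 36/5)(−5n**4 + 100n**3 − 475n**2 − 700n + 5280) + (−36n**3 + 576n**2 − 1116n − 9504)
  −5n**4 + 100n**3 − 475n**2 − 700n + 5280 = ((5/36)n − 5/9)(−36n**3 + 576n**2 − 1116n − 9504) + (0)
Last nonzero remainder: −36n**3 + 576n**2 − 1116n − 9504. Dividing through by −36 gives the monic gcd n**3 − 16n**2 + 31n + 264.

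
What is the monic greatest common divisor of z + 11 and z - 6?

Euclidean algorithm in ℚ[z]:
  z + 11 = (z - 6) + (17)
  z - 6 = ((1/17)z - 6/17)(17) + (0)
The last nonzero remainder is the constant 17, so the polynomials are coprime and gcd = 1.

1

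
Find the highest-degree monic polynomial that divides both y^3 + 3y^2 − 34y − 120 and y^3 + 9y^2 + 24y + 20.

y + 5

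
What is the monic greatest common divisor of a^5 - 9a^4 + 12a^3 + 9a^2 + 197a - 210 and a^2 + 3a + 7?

a^2 + 3a + 7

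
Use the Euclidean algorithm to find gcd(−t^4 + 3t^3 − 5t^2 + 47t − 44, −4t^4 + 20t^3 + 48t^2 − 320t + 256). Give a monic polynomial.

Euclidean algorithm in ℚ[t]:
  −t^4 + 3t^3 − 5t^2 + 47t − 44 = (1/4)(−4t^4 + 20t^3 + 48t^2 − 320t + 256) + (−2t^3 − 17t^2 + 127t − 108)
  −4t^4 + 20t^3 + 48t^2 − 320t + 256 = (2t − 27)(−2t^3 − 17t^2 + 127t − 108) + (−665t^2 + 3325t − 2660)
  −2t^3 − 17t^2 + 127t − 108 = ((2/665)t + 27/665)(−665t^2 + 3325t − 2660) + (0)
Last nonzero remainder: −665t^2 + 3325t − 2660. Dividing through by −665 gives the monic gcd t^2 − 5t + 4.

t^2 − 5t + 4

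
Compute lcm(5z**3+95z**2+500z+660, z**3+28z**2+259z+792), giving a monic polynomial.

z**5+36z**4+495z**3+3200z**2+9444z+9504

Euclidean algorithm in ℚ[z]:
  5z**3+95z**2+500z+660 = (5)(z**3+28z**2+259z+792) + (-45z**2-795z-3300)
  z**3+28z**2+259z+792 = (-(1/45)z-31/135)(-45z**2-795z-3300) + ((28/9)z+308/9)
  -45z**2-795z-3300 = (-(405/28)z-675/7)((28/9)z+308/9) + (0)
Last nonzero remainder: (28/9)z+308/9. Dividing through by 28/9 gives the monic gcd z+11.
Then lcm(f, g) = f·g / gcd(f, g); expanding and making the result monic gives the answer.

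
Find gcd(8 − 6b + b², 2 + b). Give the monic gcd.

1

Euclidean algorithm in ℚ[b]:
  b² − 6b + 8 = (b − 8)(b + 2) + (24)
  b + 2 = ((1/24)b + 1/12)(24) + (0)
The last nonzero remainder is the constant 24, so the polynomials are coprime and gcd = 1.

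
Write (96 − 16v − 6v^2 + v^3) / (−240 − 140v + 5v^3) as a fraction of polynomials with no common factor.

(−4 + v)/(10 + 5v)

By polynomial division,
  v^3 − 6v^2 − 16v + 96 = (1/5)(5v^3 − 140v − 240) + (−6v^2 + 12v + 144)
  5v^3 − 140v − 240 = (−(5/6)v − 5/3)(−6v^2 + 12v + 144) + (0)
Last nonzero remainder: −6v^2 + 12v + 144. Dividing through by −6 gives the monic gcd v^2 − 2v − 24.
Cancel v^2 − 2v − 24 from numerator and denominator to get the reduced form.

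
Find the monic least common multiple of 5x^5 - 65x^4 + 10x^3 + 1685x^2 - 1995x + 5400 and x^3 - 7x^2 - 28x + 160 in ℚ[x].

Apply the Euclidean algorithm:
  5x^5 - 65x^4 + 10x^3 + 1685x^2 - 1995x + 5400 = (5x^2 - 30x - 60)(x^3 - 7x^2 - 28x + 160) + (-375x^2 + 1125x + 15000)
  x^3 - 7x^2 - 28x + 160 = (-(1/375)x + 4/375)(-375x^2 + 1125x + 15000) + (0)
Last nonzero remainder: -375x^2 + 1125x + 15000. Dividing through by -375 gives the monic gcd x^2 - 3x - 40.
Then lcm(f, g) = f·g / gcd(f, g); expanding and making the result monic gives the answer.

x^6 - 17x^5 + 54x^4 + 329x^3 - 1747x^2 + 2676x - 4320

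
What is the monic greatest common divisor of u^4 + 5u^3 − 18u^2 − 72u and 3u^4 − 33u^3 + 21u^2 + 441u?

u^2 + 3u

By polynomial division,
  u^4 + 5u^3 − 18u^2 − 72u = (1/3)(3u^4 − 33u^3 + 21u^2 + 441u) + (16u^3 − 25u^2 − 219u)
  3u^4 − 33u^3 + 21u^2 + 441u = ((3/16)u − 453/256)(16u^3 − 25u^2 − 219u) + ((4563/256)u^2 + (13689/256)u)
  16u^3 − 25u^2 − 219u = ((4096/4563)u − 18688/4563)((4563/256)u^2 + (13689/256)u) + (0)
Last nonzero remainder: (4563/256)u^2 + (13689/256)u. Dividing through by 4563/256 gives the monic gcd u^2 + 3u.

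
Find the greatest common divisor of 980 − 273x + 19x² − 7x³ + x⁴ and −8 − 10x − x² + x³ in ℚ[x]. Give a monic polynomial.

−4 + x

By polynomial division,
  x⁴ − 7x³ + 19x² − 273x + 980 = (x − 6)(x³ − x² − 10x − 8) + (23x² − 325x + 932)
  x³ − x² − 10x − 8 = ((1/23)x + 302/529)(23x² − 325x + 932) + ((71424/529)x − 285696/529)
  23x² − 325x + 932 = ((12167/71424)x − 123257/71424)((71424/529)x − 285696/529) + (0)
Last nonzero remainder: (71424/529)x − 285696/529. Dividing through by 71424/529 gives the monic gcd x − 4.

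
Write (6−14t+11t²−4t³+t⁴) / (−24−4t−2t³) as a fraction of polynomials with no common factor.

By polynomial division,
  t⁴−4t³+11t²−14t+6 = (−(1/2)t+2)(−2t³−4t−24) + (9t²−18t+54)
  −2t³−4t−24 = (−(2/9)t−4/9)(9t²−18t+54) + (0)
Last nonzero remainder: 9t²−18t+54. Dividing through by 9 gives the monic gcd t²−2t+6.
Cancel t²−2t+6 from numerator and denominator to get the reduced form.

(−1+2t−t²)/(4+2t)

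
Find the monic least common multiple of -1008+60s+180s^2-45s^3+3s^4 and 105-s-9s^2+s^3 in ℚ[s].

Euclidean algorithm in ℚ[s]:
  3s^4-45s^3+180s^2+60s-1008 = (3s-18)(s^3-9s^2-s+105) + (21s^2-273s+882)
  s^3-9s^2-s+105 = ((1/21)s+4/21)(21s^2-273s+882) + (9s-63)
  21s^2-273s+882 = ((7/3)s-14)(9s-63) + (0)
Last nonzero remainder: 9s-63. Dividing through by 9 gives the monic gcd s-7.
Then lcm(f, g) = f·g / gcd(f, g); expanding and making the result monic gives the answer.

5040+372s-1276s^2+125s^3+75s^4-17s^5+s^6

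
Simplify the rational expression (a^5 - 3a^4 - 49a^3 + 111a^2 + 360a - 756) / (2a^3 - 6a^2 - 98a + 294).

By polynomial division,
  a^5 - 3a^4 - 49a^3 + 111a^2 + 360a - 756 = ((1/2)a^2)(2a^3 - 6a^2 - 98a + 294) + (-36a^2 + 360a - 756)
  2a^3 - 6a^2 - 98a + 294 = (-(1/18)a - 7/18)(-36a^2 + 360a - 756) + (0)
Last nonzero remainder: -36a^2 + 360a - 756. Dividing through by -36 gives the monic gcd a^2 - 10a + 21.
Cancel a^2 - 10a + 21 from numerator and denominator to get the reduced form.

(a^3 + 7a^2 - 36)/(2a + 14)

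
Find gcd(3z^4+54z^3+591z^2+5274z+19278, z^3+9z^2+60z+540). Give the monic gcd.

Repeated division with remainder:
  3z^4+54z^3+591z^2+5274z+19278 = (3z+27)(z^3+9z^2+60z+540) + (168z^2+2034z+4698)
  z^3+9z^2+60z+540 = ((1/168)z-29/1568)(168z^2+2034z+4698) + ((54609/784)z+491481/784)
  168z^2+2034z+4698 = ((43904/18203)z+136416/18203)((54609/784)z+491481/784) + (0)
Last nonzero remainder: (54609/784)z+491481/784. Dividing through by 54609/784 gives the monic gcd z+9.

z+9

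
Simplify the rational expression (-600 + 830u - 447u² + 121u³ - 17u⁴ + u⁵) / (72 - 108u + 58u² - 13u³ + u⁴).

(-100 + 55u - 12u² + u³)/(12 - 8u + u²)

Apply the Euclidean algorithm:
  u⁵ - 17u⁴ + 121u³ - 447u² + 830u - 600 = (u - 4)(u⁴ - 13u³ + 58u² - 108u + 72) + (11u³ - 107u² + 326u - 312)
  u⁴ - 13u³ + 58u² - 108u + 72 = ((1/11)u - 36/121)(11u³ - 107u² + 326u - 312) + (-(420/121)u² + (2100/121)u - 2520/121)
  11u³ - 107u² + 326u - 312 = (-(1331/420)u + 1573/105)(-(420/121)u² + (2100/121)u - 2520/121) + (0)
Last nonzero remainder: -(420/121)u² + (2100/121)u - 2520/121. Dividing through by -420/121 gives the monic gcd u² - 5u + 6.
Cancel u² - 5u + 6 from numerator and denominator to get the reduced form.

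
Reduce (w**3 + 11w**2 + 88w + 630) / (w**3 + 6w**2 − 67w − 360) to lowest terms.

(w**2 + 2w + 70)/(w**2 − 3w − 40)

Repeated division with remainder:
  w**3 + 11w**2 + 88w + 630 = (w**3 + 6w**2 − 67w − 360) + (5w**2 + 155w + 990)
  w**3 + 6w**2 − 67w − 360 = ((1/5)w − 5)(5w**2 + 155w + 990) + (510w + 4590)
  5w**2 + 155w + 990 = ((1/102)w + 11/51)(510w + 4590) + (0)
Last nonzero remainder: 510w + 4590. Dividing through by 510 gives the monic gcd w + 9.
Cancel w + 9 from numerator and denominator to get the reduced form.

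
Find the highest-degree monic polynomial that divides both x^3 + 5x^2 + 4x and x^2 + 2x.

x

Repeated division with remainder:
  x^3 + 5x^2 + 4x = (x + 3)(x^2 + 2x) + (−2x)
  x^2 + 2x = (−(1/2)x − 1)(−2x) + (0)
Last nonzero remainder: −2x. Dividing through by −2 gives the monic gcd x.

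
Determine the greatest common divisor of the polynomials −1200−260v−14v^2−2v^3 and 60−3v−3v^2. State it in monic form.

5+v

By polynomial division,
  −2v^3−14v^2−260v−1200 = ((2/3)v+4)(−3v^2−3v+60) + (−288v−1440)
  −3v^2−3v+60 = ((1/96)v−1/24)(−288v−1440) + (0)
Last nonzero remainder: −288v−1440. Dividing through by −288 gives the monic gcd v+5.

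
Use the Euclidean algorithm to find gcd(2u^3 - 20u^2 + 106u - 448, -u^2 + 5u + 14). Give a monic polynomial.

u - 7

By polynomial division,
  2u^3 - 20u^2 + 106u - 448 = (-2u + 10)(-u^2 + 5u + 14) + (84u - 588)
  -u^2 + 5u + 14 = (-(1/84)u - 1/42)(84u - 588) + (0)
Last nonzero remainder: 84u - 588. Dividing through by 84 gives the monic gcd u - 7.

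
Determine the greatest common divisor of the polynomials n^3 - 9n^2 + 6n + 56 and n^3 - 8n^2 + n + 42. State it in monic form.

n^2 - 5n - 14

Euclidean algorithm in ℚ[n]:
  n^3 - 9n^2 + 6n + 56 = (n^3 - 8n^2 + n + 42) + (-n^2 + 5n + 14)
  n^3 - 8n^2 + n + 42 = (-n + 3)(-n^2 + 5n + 14) + (0)
Last nonzero remainder: -n^2 + 5n + 14. Dividing through by -1 gives the monic gcd n^2 - 5n - 14.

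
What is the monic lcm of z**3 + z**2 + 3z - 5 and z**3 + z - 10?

z**4 - z**3 + z**2 - 11z + 10

Apply the Euclidean algorithm:
  z**3 + z**2 + 3z - 5 = (z**3 + z - 10) + (z**2 + 2z + 5)
  z**3 + z - 10 = (z - 2)(z**2 + 2z + 5) + (0)
The last nonzero remainder z**2 + 2z + 5 is already monic.
Then lcm(f, g) = f·g / gcd(f, g); expanding and making the result monic gives the answer.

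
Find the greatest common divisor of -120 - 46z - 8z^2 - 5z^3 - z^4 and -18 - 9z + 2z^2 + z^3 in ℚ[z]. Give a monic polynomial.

Apply the Euclidean algorithm:
  -z^4 - 5z^3 - 8z^2 - 46z - 120 = (-z - 3)(z^3 + 2z^2 - 9z - 18) + (-11z^2 - 91z - 174)
  z^3 + 2z^2 - 9z - 18 = (-(1/11)z + 69/121)(-11z^2 - 91z - 174) + ((3276/121)z + 9828/121)
  -11z^2 - 91z - 174 = (-(1331/3276)z - 3509/1638)((3276/121)z + 9828/121) + (0)
Last nonzero remainder: (3276/121)z + 9828/121. Dividing through by 3276/121 gives the monic gcd z + 3.

3 + z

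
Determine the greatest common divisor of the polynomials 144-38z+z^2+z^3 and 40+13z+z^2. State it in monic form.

8+z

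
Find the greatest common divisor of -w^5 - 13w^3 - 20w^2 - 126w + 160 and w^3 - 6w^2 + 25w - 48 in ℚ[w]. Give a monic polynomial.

w^2 - 3w + 16

By polynomial division,
  -w^5 - 13w^3 - 20w^2 - 126w + 160 = (-w^2 - 6w - 24)(w^3 - 6w^2 + 25w - 48) + (-62w^2 + 186w - 992)
  w^3 - 6w^2 + 25w - 48 = (-(1/62)w + 3/62)(-62w^2 + 186w - 992) + (0)
Last nonzero remainder: -62w^2 + 186w - 992. Dividing through by -62 gives the monic gcd w^2 - 3w + 16.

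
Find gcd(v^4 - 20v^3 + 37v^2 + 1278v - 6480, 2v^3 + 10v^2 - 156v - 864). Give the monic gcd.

v^2 - v - 72

Euclidean algorithm in ℚ[v]:
  v^4 - 20v^3 + 37v^2 + 1278v - 6480 = ((1/2)v - 25/2)(2v^3 + 10v^2 - 156v - 864) + (240v^2 - 240v - 17280)
  2v^3 + 10v^2 - 156v - 864 = ((1/120)v + 1/20)(240v^2 - 240v - 17280) + (0)
Last nonzero remainder: 240v^2 - 240v - 17280. Dividing through by 240 gives the monic gcd v^2 - v - 72.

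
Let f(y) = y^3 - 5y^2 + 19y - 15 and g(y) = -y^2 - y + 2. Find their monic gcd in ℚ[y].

y - 1

Apply the Euclidean algorithm:
  y^3 - 5y^2 + 19y - 15 = (-y + 6)(-y^2 - y + 2) + (27y - 27)
  -y^2 - y + 2 = (-(1/27)y - 2/27)(27y - 27) + (0)
Last nonzero remainder: 27y - 27. Dividing through by 27 gives the monic gcd y - 1.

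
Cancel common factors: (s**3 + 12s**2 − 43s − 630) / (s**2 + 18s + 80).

(s**2 + 2s − 63)/(s + 8)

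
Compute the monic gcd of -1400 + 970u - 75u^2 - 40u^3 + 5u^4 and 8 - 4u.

-2 + u

Euclidean algorithm in ℚ[u]:
  5u^4 - 40u^3 - 75u^2 + 970u - 1400 = (-(5/4)u^3 + (15/2)u^2 + (135/4)u - 175)(-4u + 8) + (0)
Last nonzero remainder: -4u + 8. Dividing through by -4 gives the monic gcd u - 2.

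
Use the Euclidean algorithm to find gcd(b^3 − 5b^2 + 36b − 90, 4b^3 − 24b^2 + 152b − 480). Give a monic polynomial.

b^2 − 2b + 30

Apply the Euclidean algorithm:
  b^3 − 5b^2 + 36b − 90 = (1/4)(4b^3 − 24b^2 + 152b − 480) + (b^2 − 2b + 30)
  4b^3 − 24b^2 + 152b − 480 = (4b − 16)(b^2 − 2b + 30) + (0)
The last nonzero remainder b^2 − 2b + 30 is already monic.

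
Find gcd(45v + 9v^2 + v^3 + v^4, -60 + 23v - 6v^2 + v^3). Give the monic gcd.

15 - 2v + v^2

Euclidean algorithm in ℚ[v]:
  v^4 + v^3 + 9v^2 + 45v = (v + 7)(v^3 - 6v^2 + 23v - 60) + (28v^2 - 56v + 420)
  v^3 - 6v^2 + 23v - 60 = ((1/28)v - 1/7)(28v^2 - 56v + 420) + (0)
Last nonzero remainder: 28v^2 - 56v + 420. Dividing through by 28 gives the monic gcd v^2 - 2v + 15.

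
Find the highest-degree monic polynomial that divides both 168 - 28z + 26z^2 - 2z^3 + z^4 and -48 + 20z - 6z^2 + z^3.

Repeated division with remainder:
  z^4 - 2z^3 + 26z^2 - 28z + 168 = (z + 4)(z^3 - 6z^2 + 20z - 48) + (30z^2 - 60z + 360)
  z^3 - 6z^2 + 20z - 48 = ((1/30)z - 2/15)(30z^2 - 60z + 360) + (0)
Last nonzero remainder: 30z^2 - 60z + 360. Dividing through by 30 gives the monic gcd z^2 - 2z + 12.

12 - 2z + z^2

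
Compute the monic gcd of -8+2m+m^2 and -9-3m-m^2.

1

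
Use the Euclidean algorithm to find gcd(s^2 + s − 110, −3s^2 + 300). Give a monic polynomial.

s − 10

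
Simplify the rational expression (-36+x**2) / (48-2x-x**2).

(-6-x)/(8+x)

By polynomial division,
  x**2-36 = (-1)(-x**2-2x+48) + (-2x+12)
  -x**2-2x+48 = ((1/2)x+4)(-2x+12) + (0)
Last nonzero remainder: -2x+12. Dividing through by -2 gives the monic gcd x-6.
Cancel x-6 from numerator and denominator to get the reduced form.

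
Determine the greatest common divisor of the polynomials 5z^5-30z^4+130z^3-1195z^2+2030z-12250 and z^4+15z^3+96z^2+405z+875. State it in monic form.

z^2+3z+25

Euclidean algorithm in ℚ[z]:
  5z^5-30z^4+130z^3-1195z^2+2030z-12250 = (5z-105)(z^4+15z^3+96z^2+405z+875) + (1225z^3+6860z^2+40180z+79625)
  z^4+15z^3+96z^2+405z+875 = ((1/1225)z+47/6125)(1225z^3+6860z^2+40180z+79625) + ((264/25)z^2+(792/25)z+264)
  1225z^3+6860z^2+40180z+79625 = ((30625/264)z+79625/264)((264/25)z^2+(792/25)z+264) + (0)
Last nonzero remainder: (264/25)z^2+(792/25)z+264. Dividing through by 264/25 gives the monic gcd z^2+3z+25.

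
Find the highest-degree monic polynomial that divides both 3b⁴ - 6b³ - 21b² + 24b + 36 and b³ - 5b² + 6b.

b² - 5b + 6

Repeated division with remainder:
  3b⁴ - 6b³ - 21b² + 24b + 36 = (3b + 9)(b³ - 5b² + 6b) + (6b² - 30b + 36)
  b³ - 5b² + 6b = ((1/6)b)(6b² - 30b + 36) + (0)
Last nonzero remainder: 6b² - 30b + 36. Dividing through by 6 gives the monic gcd b² - 5b + 6.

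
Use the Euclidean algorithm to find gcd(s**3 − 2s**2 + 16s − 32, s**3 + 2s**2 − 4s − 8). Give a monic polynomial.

s − 2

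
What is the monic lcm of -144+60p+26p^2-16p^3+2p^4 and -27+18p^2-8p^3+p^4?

216+54p-171p^2+28p^3+26p^4-10p^5+p^6

Repeated division with remainder:
  2p^4-16p^3+26p^2+60p-144 = (2)(p^4-8p^3+18p^2-27) + (-10p^2+60p-90)
  p^4-8p^3+18p^2-27 = (-(1/10)p^2+(1/5)p+3/10)(-10p^2+60p-90) + (0)
Last nonzero remainder: -10p^2+60p-90. Dividing through by -10 gives the monic gcd p^2-6p+9.
Then lcm(f, g) = f·g / gcd(f, g); expanding and making the result monic gives the answer.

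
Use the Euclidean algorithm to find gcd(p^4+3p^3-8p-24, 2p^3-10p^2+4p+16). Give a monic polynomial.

p-2

Repeated division with remainder:
  p^4+3p^3-8p-24 = ((1/2)p+4)(2p^3-10p^2+4p+16) + (38p^2-32p-88)
  2p^3-10p^2+4p+16 = ((1/19)p-79/361)(38p^2-32p-88) + ((588/361)p-1176/361)
  38p^2-32p-88 = ((6859/294)p+3971/147)((588/361)p-1176/361) + (0)
Last nonzero remainder: (588/361)p-1176/361. Dividing through by 588/361 gives the monic gcd p-2.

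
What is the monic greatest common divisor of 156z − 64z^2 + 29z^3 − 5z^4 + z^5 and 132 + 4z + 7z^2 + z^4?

12 − 4z + z^2

Repeated division with remainder:
  z^5 − 5z^4 + 29z^3 − 64z^2 + 156z = (z − 5)(z^4 + 7z^2 + 4z + 132) + (22z^3 − 33z^2 + 44z + 660)
  z^4 + 7z^2 + 4z + 132 = ((1/22)z + 3/44)(22z^3 − 33z^2 + 44z + 660) + ((29/4)z^2 − 29z + 87)
  22z^3 − 33z^2 + 44z + 660 = ((88/29)z + 220/29)((29/4)z^2 − 29z + 87) + (0)
Last nonzero remainder: (29/4)z^2 − 29z + 87. Dividing through by 29/4 gives the monic gcd z^2 − 4z + 12.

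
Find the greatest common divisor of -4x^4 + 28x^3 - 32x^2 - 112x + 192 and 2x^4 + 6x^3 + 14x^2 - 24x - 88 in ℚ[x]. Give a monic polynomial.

x^2 - 4

By polynomial division,
  -4x^4 + 28x^3 - 32x^2 - 112x + 192 = (-2)(2x^4 + 6x^3 + 14x^2 - 24x - 88) + (40x^3 - 4x^2 - 160x + 16)
  2x^4 + 6x^3 + 14x^2 - 24x - 88 = ((1/20)x + 31/200)(40x^3 - 4x^2 - 160x + 16) + ((1131/50)x^2 - 2262/25)
  40x^3 - 4x^2 - 160x + 16 = ((2000/1131)x - 200/1131)((1131/50)x^2 - 2262/25) + (0)
Last nonzero remainder: (1131/50)x^2 - 2262/25. Dividing through by 1131/50 gives the monic gcd x^2 - 4.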